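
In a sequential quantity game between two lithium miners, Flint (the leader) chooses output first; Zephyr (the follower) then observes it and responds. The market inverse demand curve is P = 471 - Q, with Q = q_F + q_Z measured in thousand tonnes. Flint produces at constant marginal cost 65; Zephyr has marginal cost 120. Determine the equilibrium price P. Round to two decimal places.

180.25

The follower Zephyr best-responds to any q_F: π_Z = (471 - Q)q_Z - 120q_Z.
Setting the follower's marginal profit to zero, 351 - q_F - 2q_Z = 0, i.e. q_Z = (351 - q_F)/2.
The leader anticipates this reaction. Substituting into P = 471 - Q gives P = 591/2 - (1/2)q_F, so π_F = (591/2 - (1/2)q_F)q_F - 65q_F.
The leader's first-order condition 461/2 - q_F = 0 yields q_F = 461/2.
Then q_Z = (351 - 461/2)/2 = 241/4.
Total output Q = 1163/4, so price P = 471 - 1163/4 = 721/4.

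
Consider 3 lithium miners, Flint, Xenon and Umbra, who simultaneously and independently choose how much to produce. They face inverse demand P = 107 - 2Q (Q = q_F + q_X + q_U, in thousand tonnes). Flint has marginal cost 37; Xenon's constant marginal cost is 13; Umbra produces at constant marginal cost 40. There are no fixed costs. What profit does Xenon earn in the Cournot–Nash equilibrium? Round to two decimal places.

657.03

Flint's profit: π_F = (107 - 2Q)q_F - (37q_F). Setting ∂π_F/∂q_F = 0: 70 - 4q_F - 2(q_X + q_U) = 0.
Xenon's profit: π_X = (107 - 2Q)q_X - (13q_X). Setting ∂π_X/∂q_X = 0: 94 - 4q_X - 2(q_F + q_U) = 0.
Umbra's first-order condition: 67 - 4q_U - 2(q_F + q_X) = 0.
Summing all 3 equations gives 231 − 8Q = 0, hence Q = 231/8.
Back-substituting: q_F = (70 − 231/4)/2 = 49/8, q_X = (94 − 231/4)/2 = 145/8, q_U = (67 − 231/4)/2 = 37/8.
Price P = 107 - 2·(231/8) = 197/4.
Xenon's profit: (197/4 - 13)·(145/8) = 657.0313.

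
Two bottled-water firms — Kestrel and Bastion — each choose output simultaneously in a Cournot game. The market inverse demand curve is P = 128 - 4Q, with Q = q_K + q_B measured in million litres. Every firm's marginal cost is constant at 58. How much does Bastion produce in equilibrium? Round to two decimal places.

5.83

A representative firm's profit is π_i = q_i(128 - 4Q) - 58q_i.
First-order condition (treating rivals' output as given): 70 - 8q_i - 4q_j = 0.
With identical firms every q_j equals q_i, so q_j = q_i and 70 = 12q_i, giving q_i = 35/6.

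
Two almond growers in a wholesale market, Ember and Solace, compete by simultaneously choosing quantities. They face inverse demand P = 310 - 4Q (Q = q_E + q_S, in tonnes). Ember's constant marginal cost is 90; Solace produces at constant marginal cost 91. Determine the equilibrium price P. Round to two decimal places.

163.67

Ember's profit: π_E = (310 - 4Q)q_E - (90q_E). Setting ∂π_E/∂q_E = 0: 220 - 8q_E - 4(q_S) = 0.
Solace's profit: π_S = (310 - 4Q)q_S - (91q_S). Setting ∂π_S/∂q_S = 0: 219 - 8q_S - 4(q_E) = 0.
Rearranging gives the reaction functions q_E = (220 - 4q_S)/8 and q_S = (219 - 4q_E)/8.
Solving the pair: q_E = 221/12, q_S = 109/6.
Total output Q = 439/12, so price P = 310 - 4·(439/12) = 491/3.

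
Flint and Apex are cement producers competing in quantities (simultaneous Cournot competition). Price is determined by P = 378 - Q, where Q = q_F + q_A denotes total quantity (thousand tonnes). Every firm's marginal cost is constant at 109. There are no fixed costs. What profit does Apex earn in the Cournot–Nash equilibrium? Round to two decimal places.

Each firm earns π_i = (378 - Q)q_i - 109q_i.
Setting ∂π_i/∂q_i = 0 with rivals' quantities fixed: 269 - 2q_i - q_j = 0.
With identical firms every q_j equals q_i, so q_j = q_i and 269 = 3q_i, giving q_i = 269/3.
Price P = 378 - 538/3 = 596/3.
Apex's profit: (596/3 - 109)·(269/3) = 8040.1111.

8040.11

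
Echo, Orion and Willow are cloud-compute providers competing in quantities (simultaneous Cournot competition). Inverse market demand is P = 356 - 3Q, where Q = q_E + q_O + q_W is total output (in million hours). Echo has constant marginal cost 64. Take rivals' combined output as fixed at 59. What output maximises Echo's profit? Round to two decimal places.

19.17

With rivals' combined output fixed at 59, Echo's profit is π_E = (356 - 3·59 - 3q_E)q_E - (64q_E) = (179 - 3q_E)q_E - (64q_E).
∂π_E/∂q_E = 115 - 6q_E = 0, so q_E = 115/6.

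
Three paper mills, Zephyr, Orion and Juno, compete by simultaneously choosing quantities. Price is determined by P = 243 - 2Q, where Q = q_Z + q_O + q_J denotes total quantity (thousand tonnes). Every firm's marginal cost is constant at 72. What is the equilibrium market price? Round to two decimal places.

114.75

Each firm earns π_i = (243 - 2Q)q_i - 72q_i.
First-order condition (treating rivals' output as given): 171 - 4q_i - 2·Σ_{j≠i} q_j = 0.
With identical firms every q_j equals q_i, so Σ_{j≠i} q_j = 2q_i and 171 = 8q_i, giving q_i = 171/8.
Total output Q = 513/8, so price P = 243 - 2·(513/8) = 459/4.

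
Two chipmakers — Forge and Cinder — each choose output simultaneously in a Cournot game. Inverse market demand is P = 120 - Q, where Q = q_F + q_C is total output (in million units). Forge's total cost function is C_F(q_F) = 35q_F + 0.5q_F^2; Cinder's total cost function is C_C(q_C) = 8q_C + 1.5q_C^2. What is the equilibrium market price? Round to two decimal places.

Forge's profit: π_F = (120 - Q)q_F - (35q_F + (1/2)q_F²). Setting ∂π_F/∂q_F = 0: 85 - 3q_F - (q_C) = 0.
Cinder's first-order condition: 112 - 5q_C - (q_F) = 0.
Rearranging gives the reaction functions q_F = (85 - q_C)/3 and q_C = (112 - q_F)/5.
Solving the pair: q_F = 313/14, q_C = 251/14.
Total output Q = 282/7, so price P = 120 - 282/7 = 558/7.

79.71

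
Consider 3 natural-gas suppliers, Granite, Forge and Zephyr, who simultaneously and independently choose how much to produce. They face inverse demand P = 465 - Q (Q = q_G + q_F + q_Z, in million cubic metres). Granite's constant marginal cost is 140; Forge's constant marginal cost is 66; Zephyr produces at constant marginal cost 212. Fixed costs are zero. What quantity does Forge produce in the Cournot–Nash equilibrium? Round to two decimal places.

154.75

Granite's profit: π_G = (465 - Q)q_G - (140q_G). Setting ∂π_G/∂q_G = 0: 325 - 2q_G - (q_F + q_Z) = 0.
Forge's first-order condition: 399 - 2q_F - (q_G + q_Z) = 0.
Zephyr's profit: π_Z = (465 - Q)q_Z - (212q_Z). Setting ∂π_Z/∂q_Z = 0: 253 - 2q_Z - (q_G + q_F) = 0.
Summing all 3 equations gives 977 − 4Q = 0, hence Q = 977/4.
Back-substituting: q_G = (325 − 977/4) = 323/4, q_F = (399 − 977/4) = 619/4, q_Z = (253 − 977/4) = 35/4.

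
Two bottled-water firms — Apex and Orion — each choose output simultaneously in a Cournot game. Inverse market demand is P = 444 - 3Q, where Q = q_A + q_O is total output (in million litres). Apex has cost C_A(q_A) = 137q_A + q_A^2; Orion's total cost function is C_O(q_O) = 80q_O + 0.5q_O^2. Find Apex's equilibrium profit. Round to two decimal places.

Apex's profit: π_A = (444 - 3Q)q_A - (137q_A + q_A²). Setting ∂π_A/∂q_A = 0: 307 - 8q_A - 3(q_O) = 0.
Orion's profit: π_O = (444 - 3Q)q_O - (80q_O + (1/2)q_O²). Setting ∂π_O/∂q_O = 0: 364 - 7q_O - 3(q_A) = 0.
Best responses: q_A = (307 - 3q_O)/8, q_O = (364 - 3q_A)/7.
Substituting one into the other gives q_A = 1057/47 and q_O = 1991/47.
Price P = 444 - 3·64.8511 = 249.4468.
Apex's profit: 249.4468·(1057/47) - 137·(1057/47) - (1057/47)² = 2023.0856.

2023.09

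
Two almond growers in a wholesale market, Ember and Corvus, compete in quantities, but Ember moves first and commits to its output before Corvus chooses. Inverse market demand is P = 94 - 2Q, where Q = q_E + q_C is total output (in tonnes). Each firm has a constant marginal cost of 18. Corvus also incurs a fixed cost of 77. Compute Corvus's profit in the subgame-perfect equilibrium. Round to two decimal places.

Solve by backward induction. Given q_E, the follower Corvus maximises π_C = (94 - 2q_E - 2q_C)q_C - 18q_C.
Setting the follower's marginal profit to zero, 76 - 2q_E - 4q_C = 0, i.e. q_C = (76 - 2q_E)/4.
The leader anticipates this reaction. Substituting into P = 94 - 2Q gives P = 56 - q_E, so π_E = (56 - q_E)q_E - 18q_E.
Leader FOC: 38 - 2q_E = 0, so q_E = 19.
Then q_C = (76 - 2·19)/4 = 19/2.
Price P = 94 - 2·(57/2) = 37.
Corvus's profit: (37 - 18)·(19/2) - 77 = 207/2.

103.50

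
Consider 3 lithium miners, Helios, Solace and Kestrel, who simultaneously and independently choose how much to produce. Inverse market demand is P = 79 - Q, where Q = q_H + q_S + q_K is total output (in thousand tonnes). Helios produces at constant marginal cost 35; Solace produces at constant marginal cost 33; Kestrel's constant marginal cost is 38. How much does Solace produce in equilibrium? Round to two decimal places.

Helios's profit: π_H = (79 - Q)q_H - (35q_H). Setting ∂π_H/∂q_H = 0: 44 - 2q_H - (q_S + q_K) = 0.
Solace's profit: π_S = (79 - Q)q_S - (33q_S). Setting ∂π_S/∂q_S = 0: 46 - 2q_S - (q_H + q_K) = 0.
Kestrel's profit: π_K = (79 - Q)q_K - (38q_K). Setting ∂π_K/∂q_K = 0: 41 - 2q_K - (q_H + q_S) = 0.
Adding the 3 first-order conditions: 131 − 4Q = 0, so Q = 131/4.
Back-substituting: q_H = (44 − 131/4) = 45/4, q_S = (46 − 131/4) = 53/4, q_K = (41 − 131/4) = 33/4.

13.25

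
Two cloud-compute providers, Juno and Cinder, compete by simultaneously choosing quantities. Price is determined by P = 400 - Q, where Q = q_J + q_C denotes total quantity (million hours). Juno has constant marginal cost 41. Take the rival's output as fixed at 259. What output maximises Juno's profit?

With the rival's output fixed at 259, Juno's profit is π_J = (400 - 259 - q_J)q_J - (41q_J) = (141 - q_J)q_J - (41q_J).
∂π_J/∂q_J = 100 - 2q_J = 0, so q_J = 50.

50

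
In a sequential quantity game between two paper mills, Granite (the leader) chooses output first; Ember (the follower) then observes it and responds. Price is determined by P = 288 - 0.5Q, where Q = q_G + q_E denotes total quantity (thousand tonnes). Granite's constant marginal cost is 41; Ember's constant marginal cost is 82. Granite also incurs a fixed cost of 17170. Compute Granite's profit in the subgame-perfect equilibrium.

3566

Solve by backward induction. Given q_G, the follower Ember maximises π_E = (288 - (1/2)q_G - (1/2)q_E)q_E - 82q_E.
Follower FOC: 206 - (1/2)q_G - q_E = 0, so q_E(q_G) = (206 - (1/2)q_G).
Granite substitutes q_E(q_G) into its own profit: π_G = q_G(288 - (1/2)q_G - (206 - (1/2)q_G)/2) - 41q_G = (185 - (1/4)q_G)q_G - 41q_G.
Leader FOC: 144 - (1/2)q_G = 0, so q_G = 288.
Then q_E = (206 - (1/2)·288) = 62.
Price P = 288 - (1/2)·350 = 113.
Granite's profit: (113 - 41)·288 - 17170 = 3566.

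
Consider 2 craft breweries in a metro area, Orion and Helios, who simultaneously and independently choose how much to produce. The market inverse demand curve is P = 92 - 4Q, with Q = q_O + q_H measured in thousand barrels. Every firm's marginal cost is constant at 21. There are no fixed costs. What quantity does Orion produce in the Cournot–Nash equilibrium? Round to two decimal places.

5.92

A representative firm's profit is π_i = q_i(92 - 4Q) - 21q_i.
Setting ∂π_i/∂q_i = 0 with rivals' quantities fixed: 71 - 8q_i - 4q_j = 0.
By symmetry each firm produces the same amount; substituting q_j = q_i yields q_i = 71/12.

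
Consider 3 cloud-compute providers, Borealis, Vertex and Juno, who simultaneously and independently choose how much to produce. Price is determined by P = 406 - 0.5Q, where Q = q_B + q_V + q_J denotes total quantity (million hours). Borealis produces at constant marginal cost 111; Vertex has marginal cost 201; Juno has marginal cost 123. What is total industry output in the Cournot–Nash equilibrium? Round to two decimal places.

Borealis's profit: π_B = (406 - 0.5Q)q_B - (111q_B). Setting ∂π_B/∂q_B = 0: 295 - q_B - (1/2)(q_V + q_J) = 0.
Vertex's first-order condition: 205 - q_V - (1/2)(q_B + q_J) = 0.
Juno's profit: π_J = (406 - 0.5Q)q_J - (123q_J). Setting ∂π_J/∂q_J = 0: 283 - q_J - (1/2)(q_B + q_V) = 0.
Adding the 3 first-order conditions: 783 − 2Q = 0, so Q = 783/2.
Back-substituting: q_B = (295 − 783/4)/(1/2) = 397/2, q_V = (205 − 783/4)/(1/2) = 37/2, q_J = (283 − 783/4)/(1/2) = 349/2.
Total output Q = 397/2 + 37/2 + 349/2 = 783/2.

391.50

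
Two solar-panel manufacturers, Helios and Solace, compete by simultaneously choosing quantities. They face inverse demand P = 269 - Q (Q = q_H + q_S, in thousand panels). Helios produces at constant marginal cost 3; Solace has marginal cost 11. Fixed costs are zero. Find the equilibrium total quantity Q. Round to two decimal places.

Helios's profit: π_H = (269 - Q)q_H - (3q_H). Setting ∂π_H/∂q_H = 0: 266 - 2q_H - (q_S) = 0.
Solace's profit: π_S = (269 - Q)q_S - (11q_S). Setting ∂π_S/∂q_S = 0: 258 - 2q_S - (q_H) = 0.
Rearranging gives the reaction functions q_H = (266 - q_S)/2 and q_S = (258 - q_H)/2.
Solving the pair: q_H = 274/3, q_S = 250/3.
Total output Q = 274/3 + 250/3 = 524/3.

174.67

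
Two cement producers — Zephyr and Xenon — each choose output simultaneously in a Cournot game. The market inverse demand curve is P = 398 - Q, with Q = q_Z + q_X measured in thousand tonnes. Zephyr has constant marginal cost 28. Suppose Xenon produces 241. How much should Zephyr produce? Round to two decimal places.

64.50

With the rival's output fixed at 241, Zephyr's profit is π_Z = (398 - 241 - q_Z)q_Z - (28q_Z) = (157 - q_Z)q_Z - (28q_Z).
∂π_Z/∂q_Z = 129 - 2q_Z = 0, so q_Z = 129/2.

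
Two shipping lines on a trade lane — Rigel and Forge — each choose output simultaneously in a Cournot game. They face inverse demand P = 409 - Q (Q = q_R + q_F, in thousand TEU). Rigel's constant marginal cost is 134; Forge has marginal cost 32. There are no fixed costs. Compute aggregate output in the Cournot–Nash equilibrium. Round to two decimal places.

Rigel's profit: π_R = (409 - Q)q_R - (134q_R). Setting ∂π_R/∂q_R = 0: 275 - 2q_R - (q_F) = 0.
Forge's profit: π_F = (409 - Q)q_F - (32q_F). Setting ∂π_F/∂q_F = 0: 377 - 2q_F - (q_R) = 0.
Best responses: q_R = (275 - q_F)/2, q_F = (377 - q_R)/2.
Substituting one into the other gives q_R = 173/3 and q_F = 479/3.
Total output Q = 173/3 + 479/3 = 652/3.

217.33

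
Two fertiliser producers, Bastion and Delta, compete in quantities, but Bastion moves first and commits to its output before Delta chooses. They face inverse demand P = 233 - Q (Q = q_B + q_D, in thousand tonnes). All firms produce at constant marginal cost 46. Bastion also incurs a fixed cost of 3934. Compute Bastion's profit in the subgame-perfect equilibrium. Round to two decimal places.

437.13

The follower Delta best-responds to any q_B: π_D = (233 - Q)q_D - 46q_D.
Setting the follower's marginal profit to zero, 187 - q_B - 2q_D = 0, i.e. q_D = (187 - q_B)/2.
The leader anticipates this reaction. Substituting into P = 233 - Q gives P = 279/2 - (1/2)q_B, so π_B = (279/2 - (1/2)q_B)q_B - 46q_B.
Maximising: ∂π_B/∂q_B = 187/2 - q_B = 0, giving q_B = 187/2.
Then q_D = (187 - 187/2)/2 = 187/4.
Price P = 233 - 561/4 = 371/4.
Bastion's profit: (371/4 - 46)·(187/2) - 3934 = 437.1250.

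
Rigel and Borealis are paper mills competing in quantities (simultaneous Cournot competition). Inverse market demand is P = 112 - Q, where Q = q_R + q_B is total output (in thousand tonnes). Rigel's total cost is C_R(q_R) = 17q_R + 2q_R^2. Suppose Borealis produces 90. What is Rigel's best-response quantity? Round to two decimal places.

0.83

With the rival's output fixed at 90, Rigel's profit is π_R = (112 - 90 - q_R)q_R - (17q_R + 2q_R²) = (22 - q_R)q_R - (17q_R + 2q_R²).
∂π_R/∂q_R = 5 - 6q_R = 0, so q_R = 5/6.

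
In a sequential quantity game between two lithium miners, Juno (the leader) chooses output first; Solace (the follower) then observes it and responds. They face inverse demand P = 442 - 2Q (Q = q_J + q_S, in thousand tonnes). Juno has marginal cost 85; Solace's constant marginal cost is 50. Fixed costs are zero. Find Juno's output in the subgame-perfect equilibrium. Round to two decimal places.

Solve by backward induction. Given q_J, the follower Solace maximises π_S = (442 - 2q_J - 2q_S)q_S - 50q_S.
Setting the follower's marginal profit to zero, 392 - 2q_J - 4q_S = 0, i.e. q_S = (392 - 2q_J)/4.
The leader anticipates this reaction. Substituting into P = 442 - 2Q gives P = 246 - q_J, so π_J = (246 - q_J)q_J - 85q_J.
Leader FOC: 161 - 2q_J = 0, so q_J = 161/2.
Then q_S = (392 - 2·(161/2))/4 = 231/4.

80.50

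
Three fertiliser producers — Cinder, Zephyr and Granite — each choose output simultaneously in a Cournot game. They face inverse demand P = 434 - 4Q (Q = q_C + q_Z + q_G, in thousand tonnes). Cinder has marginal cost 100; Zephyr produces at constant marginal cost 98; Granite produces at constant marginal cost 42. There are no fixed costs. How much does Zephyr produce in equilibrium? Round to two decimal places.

Cinder's profit: π_C = (434 - 4Q)q_C - (100q_C). Setting ∂π_C/∂q_C = 0: 334 - 8q_C - 4(q_Z + q_G) = 0.
Zephyr's profit: π_Z = (434 - 4Q)q_Z - (98q_Z). Setting ∂π_Z/∂q_Z = 0: 336 - 8q_Z - 4(q_C + q_G) = 0.
Granite's first-order condition: 392 - 8q_G - 4(q_C + q_Z) = 0.
Summing all 3 equations gives 1062 − 16Q = 0, hence Q = 531/8.
Back-substituting: q_C = (334 − 531/2)/4 = 137/8, q_Z = (336 − 531/2)/4 = 141/8, q_G = (392 − 531/2)/4 = 253/8.

17.63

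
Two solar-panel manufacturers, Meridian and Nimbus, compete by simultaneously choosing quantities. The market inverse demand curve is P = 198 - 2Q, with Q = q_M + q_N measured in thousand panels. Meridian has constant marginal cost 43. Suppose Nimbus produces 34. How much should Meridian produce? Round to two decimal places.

With the rival's output fixed at 34, Meridian's profit is π_M = (198 - 2·34 - 2q_M)q_M - (43q_M) = (130 - 2q_M)q_M - (43q_M).
∂π_M/∂q_M = 87 - 4q_M = 0, so q_M = 87/4.

21.75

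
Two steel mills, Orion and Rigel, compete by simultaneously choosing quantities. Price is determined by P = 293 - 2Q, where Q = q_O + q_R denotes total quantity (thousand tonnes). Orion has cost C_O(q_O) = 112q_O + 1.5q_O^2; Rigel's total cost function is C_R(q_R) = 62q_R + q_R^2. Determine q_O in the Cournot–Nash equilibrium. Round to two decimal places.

16.42

Orion's profit: π_O = (293 - 2Q)q_O - (112q_O + (3/2)q_O²). Setting ∂π_O/∂q_O = 0: 181 - 7q_O - 2(q_R) = 0.
Rigel's profit: π_R = (293 - 2Q)q_R - (62q_R + q_R²). Setting ∂π_R/∂q_R = 0: 231 - 6q_R - 2(q_O) = 0.
Best responses: q_O = (181 - 2q_R)/7, q_R = (231 - 2q_O)/6.
Solving the pair: q_O = 312/19, q_R = 1255/38.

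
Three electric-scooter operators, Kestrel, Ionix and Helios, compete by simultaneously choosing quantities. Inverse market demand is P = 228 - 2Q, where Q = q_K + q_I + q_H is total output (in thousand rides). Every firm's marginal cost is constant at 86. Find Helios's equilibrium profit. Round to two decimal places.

Each firm earns π_i = (228 - 2Q)q_i - 86q_i.
First-order condition (treating rivals' output as given): 142 - 4q_i - 2·Σ_{j≠i} q_j = 0.
With identical firms every q_j equals q_i, so Σ_{j≠i} q_j = 2q_i and 142 = 8q_i, giving q_i = 71/4.
Price P = 228 - 2·(213/4) = 243/2.
Helios's profit: (243/2 - 86)·(71/4) = 630.1250.

630.13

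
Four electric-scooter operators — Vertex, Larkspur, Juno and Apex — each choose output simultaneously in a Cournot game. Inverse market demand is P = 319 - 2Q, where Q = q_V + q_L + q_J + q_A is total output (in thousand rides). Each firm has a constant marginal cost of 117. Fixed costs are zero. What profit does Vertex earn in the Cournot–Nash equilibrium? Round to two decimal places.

Each firm earns π_i = (319 - 2Q)q_i - 117q_i.
Setting ∂π_i/∂q_i = 0 with rivals' quantities fixed: 202 - 4q_i - 2·Σ_{j≠i} q_j = 0.
By symmetry each firm produces the same amount; substituting Σ_{j≠i} q_j = 3q_i yields q_i = 202/10 = 101/5.
Price P = 319 - 2·(404/5) = 787/5.
Vertex's profit: (787/5 - 117)·(101/5) = 816.0800.

816.08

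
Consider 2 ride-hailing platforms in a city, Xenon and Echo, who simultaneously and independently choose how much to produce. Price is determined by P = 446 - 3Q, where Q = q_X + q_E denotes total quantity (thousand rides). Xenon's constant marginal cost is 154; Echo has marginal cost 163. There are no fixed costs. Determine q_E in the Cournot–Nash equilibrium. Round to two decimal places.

30.44

Xenon's profit: π_X = (446 - 3Q)q_X - (154q_X). Setting ∂π_X/∂q_X = 0: 292 - 6q_X - 3(q_E) = 0.
Echo's first-order condition: 283 - 6q_E - 3(q_X) = 0.
So q_X = (292 - 3q_E)/6 and q_E = (283 - 3q_X)/6.
Solving the pair: q_X = 301/9, q_E = 274/9.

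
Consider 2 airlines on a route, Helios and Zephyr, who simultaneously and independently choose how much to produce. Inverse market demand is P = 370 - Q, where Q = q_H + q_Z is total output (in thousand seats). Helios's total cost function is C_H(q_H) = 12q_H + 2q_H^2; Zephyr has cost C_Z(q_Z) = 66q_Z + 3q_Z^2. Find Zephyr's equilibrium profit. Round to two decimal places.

3891.64

Helios's profit: π_H = (370 - Q)q_H - (12q_H + 2q_H²). Setting ∂π_H/∂q_H = 0: 358 - 6q_H - (q_Z) = 0.
Zephyr's profit: π_Z = (370 - Q)q_Z - (66q_Z + 3q_Z²). Setting ∂π_Z/∂q_Z = 0: 304 - 8q_Z - (q_H) = 0.
So q_H = (358 - q_Z)/6 and q_Z = (304 - q_H)/8.
Solving the pair: q_H = 54.4681, q_Z = 1466/47.
Price P = 370 - 85.6596 = 284.3404.
Zephyr's profit: 284.3404·(1466/47) - 66·(1466/47) - 3(1466/47)² = 3891.6360.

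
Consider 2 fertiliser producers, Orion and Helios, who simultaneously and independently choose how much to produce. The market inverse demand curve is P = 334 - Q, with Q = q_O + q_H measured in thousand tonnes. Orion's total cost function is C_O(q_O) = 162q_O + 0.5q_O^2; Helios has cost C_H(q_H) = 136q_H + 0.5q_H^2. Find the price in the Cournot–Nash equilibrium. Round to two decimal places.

241.50

Orion's profit: π_O = (334 - Q)q_O - (162q_O + (1/2)q_O²). Setting ∂π_O/∂q_O = 0: 172 - 3q_O - (q_H) = 0.
Helios's first-order condition: 198 - 3q_H - (q_O) = 0.
Rearranging gives the reaction functions q_O = (172 - q_H)/3 and q_H = (198 - q_O)/3.
Solving the pair: q_O = 159/4, q_H = 211/4.
Total output Q = 185/2, so price P = 334 - 185/2 = 483/2.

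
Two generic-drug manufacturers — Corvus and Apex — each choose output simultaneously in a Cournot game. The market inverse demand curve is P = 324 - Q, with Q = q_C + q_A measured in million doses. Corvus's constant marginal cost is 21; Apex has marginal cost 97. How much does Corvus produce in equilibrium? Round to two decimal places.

Corvus's profit: π_C = (324 - Q)q_C - (21q_C). Setting ∂π_C/∂q_C = 0: 303 - 2q_C - (q_A) = 0.
Apex's first-order condition: 227 - 2q_A - (q_C) = 0.
So q_C = (303 - q_A)/2 and q_A = (227 - q_C)/2.
Substituting one into the other gives q_C = 379/3 and q_A = 151/3.

126.33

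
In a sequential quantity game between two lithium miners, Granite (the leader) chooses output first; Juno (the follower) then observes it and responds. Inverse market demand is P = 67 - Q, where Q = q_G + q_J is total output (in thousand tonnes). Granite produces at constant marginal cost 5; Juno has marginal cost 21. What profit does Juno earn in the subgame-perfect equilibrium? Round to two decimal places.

Solve by backward induction. Given q_G, the follower Juno maximises π_J = (67 - q_G - q_J)q_J - 21q_J.
∂π_J/∂q_J = 46 - q_G - 2q_J = 0 gives the reaction function q_J = (46 - q_G)/2.
Granite substitutes q_J(q_G) into its own profit: π_G = q_G(67 - q_G - (46 - q_G)/2) - 5q_G = (44 - (1/2)q_G)q_G - 5q_G.
Maximising: ∂π_G/∂q_G = 39 - q_G = 0, giving q_G = 39.
Then q_J = (46 - 39)/2 = 7/2.
Price P = 67 - 85/2 = 49/2.
Juno's profit: (49/2 - 21)·(7/2) = 49/4.

12.25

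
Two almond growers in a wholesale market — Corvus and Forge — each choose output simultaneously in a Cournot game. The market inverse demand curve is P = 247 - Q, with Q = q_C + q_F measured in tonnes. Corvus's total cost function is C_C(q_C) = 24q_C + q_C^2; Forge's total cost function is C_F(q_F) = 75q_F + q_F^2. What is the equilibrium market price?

168

Corvus's profit: π_C = (247 - Q)q_C - (24q_C + q_C²). Setting ∂π_C/∂q_C = 0: 223 - 4q_C - (q_F) = 0.
Forge's profit: π_F = (247 - Q)q_F - (75q_F + q_F²). Setting ∂π_F/∂q_F = 0: 172 - 4q_F - (q_C) = 0.
Rearranging gives the reaction functions q_C = (223 - q_F)/4 and q_F = (172 - q_C)/4.
Substituting one into the other gives q_C = 48 and q_F = 31.
Total output Q = 79, so price P = 247 - 79 = 168.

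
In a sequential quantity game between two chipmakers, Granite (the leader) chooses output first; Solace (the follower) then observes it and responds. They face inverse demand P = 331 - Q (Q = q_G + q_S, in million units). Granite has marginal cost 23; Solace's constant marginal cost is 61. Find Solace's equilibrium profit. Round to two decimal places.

The follower Solace best-responds to any q_G: π_S = (331 - Q)q_S - 61q_S.
Setting the follower's marginal profit to zero, 270 - q_G - 2q_S = 0, i.e. q_S = (270 - q_G)/2.
The leader anticipates this reaction. Substituting into P = 331 - Q gives P = 196 - (1/2)q_G, so π_G = (196 - (1/2)q_G)q_G - 23q_G.
Maximising: ∂π_G/∂q_G = 173 - q_G = 0, giving q_G = 173.
Then q_S = (270 - 173)/2 = 97/2.
Price P = 331 - 443/2 = 219/2.
Solace's profit: (219/2 - 61)·(97/2) = 2352.2500.

2352.25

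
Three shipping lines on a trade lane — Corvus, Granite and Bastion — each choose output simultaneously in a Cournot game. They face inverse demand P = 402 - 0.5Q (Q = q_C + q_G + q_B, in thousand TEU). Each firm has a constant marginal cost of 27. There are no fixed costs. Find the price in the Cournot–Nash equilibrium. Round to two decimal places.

120.75

Each firm earns π_i = (402 - 0.5Q)q_i - 27q_i.
First-order condition (treating rivals' output as given): 375 - q_i - (1/2)·Σ_{j≠i} q_j = 0.
With identical firms every q_j equals q_i, so Σ_{j≠i} q_j = 2q_i and 375 = 2q_i, giving q_i = 375/2.
Total output Q = 1125/2, so price P = 402 - (1/2)·(1125/2) = 483/4.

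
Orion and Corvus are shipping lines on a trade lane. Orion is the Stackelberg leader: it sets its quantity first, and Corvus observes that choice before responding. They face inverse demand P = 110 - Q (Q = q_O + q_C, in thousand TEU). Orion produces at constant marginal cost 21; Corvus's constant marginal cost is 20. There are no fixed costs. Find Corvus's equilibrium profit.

The follower Corvus best-responds to any q_O: π_C = (110 - Q)q_C - 20q_C.
Follower FOC: 90 - q_O - 2q_C = 0, so q_C(q_O) = (90 - q_O)/2.
Orion substitutes q_C(q_O) into its own profit: π_O = q_O(110 - q_O - (90 - q_O)/2) - 21q_O = (65 - (1/2)q_O)q_O - 21q_O.
Leader FOC: 44 - q_O = 0, so q_O = 44.
Then q_C = (90 - 44)/2 = 23.
Price P = 110 - 67 = 43.
Corvus's profit: (43 - 20)·23 = 529.

529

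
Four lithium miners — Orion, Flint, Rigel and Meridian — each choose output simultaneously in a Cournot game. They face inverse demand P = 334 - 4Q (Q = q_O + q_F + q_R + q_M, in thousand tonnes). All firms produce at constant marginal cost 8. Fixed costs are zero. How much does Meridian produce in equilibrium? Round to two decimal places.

Each firm earns π_i = (334 - 4Q)q_i - 8q_i.
First-order condition (treating rivals' output as given): 326 - 8q_i - 4·Σ_{j≠i} q_j = 0.
With identical firms every q_j equals q_i, so Σ_{j≠i} q_j = 3q_i and 326 = 20q_i, giving q_i = 163/10.

16.30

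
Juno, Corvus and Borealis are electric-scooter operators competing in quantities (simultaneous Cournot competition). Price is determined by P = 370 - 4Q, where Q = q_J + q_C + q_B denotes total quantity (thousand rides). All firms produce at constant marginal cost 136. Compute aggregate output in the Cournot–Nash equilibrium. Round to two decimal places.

43.88

A representative firm's profit is π_i = q_i(370 - 4Q) - 136q_i.
First-order condition (treating rivals' output as given): 234 - 8q_i - 4·Σ_{j≠i} q_j = 0.
With identical firms every q_j equals q_i, so Σ_{j≠i} q_j = 2q_i and 234 = 16q_i, giving q_i = 117/8.
Total output Q = 117/8 + 117/8 + 117/8 = 351/8.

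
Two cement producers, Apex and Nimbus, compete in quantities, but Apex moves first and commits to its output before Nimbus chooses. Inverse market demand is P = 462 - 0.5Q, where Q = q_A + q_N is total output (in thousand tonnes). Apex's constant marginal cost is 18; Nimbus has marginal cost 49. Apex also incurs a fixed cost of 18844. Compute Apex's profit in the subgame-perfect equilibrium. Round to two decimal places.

The follower Nimbus best-responds to any q_A: π_N = (462 - 0.5Q)q_N - 49q_N.
∂π_N/∂q_N = 413 - (1/2)q_A - q_N = 0 gives the reaction function q_N = (413 - (1/2)q_A).
The leader anticipates this reaction. Substituting into P = 462 - 0.5Q gives P = 511/2 - (1/4)q_A, so π_A = (511/2 - (1/4)q_A)q_A - 18q_A.
Leader FOC: 475/2 - (1/2)q_A = 0, so q_A = 475.
Then q_N = (413 - (1/2)·475) = 351/2.
Price P = 462 - (1/2)·(1301/2) = 547/4.
Apex's profit: (547/4 - 18)·475 - 18844 = 37562.2500.

37562.25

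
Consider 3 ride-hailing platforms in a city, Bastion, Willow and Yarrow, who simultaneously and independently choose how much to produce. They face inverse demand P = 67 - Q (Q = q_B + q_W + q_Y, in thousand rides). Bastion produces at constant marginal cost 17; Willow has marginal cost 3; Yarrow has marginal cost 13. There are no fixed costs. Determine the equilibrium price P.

25

Bastion's profit: π_B = (67 - Q)q_B - (17q_B). Setting ∂π_B/∂q_B = 0: 50 - 2q_B - (q_W + q_Y) = 0.
Willow's first-order condition: 64 - 2q_W - (q_B + q_Y) = 0.
Yarrow's first-order condition: 54 - 2q_Y - (q_B + q_W) = 0.
Adding the 3 first-order conditions: 168 − 4Q = 0, so Q = 42.
Back-substituting: q_B = (50 − 42) = 8, q_W = (64 − 42) = 22, q_Y = (54 − 42) = 12.
Total output Q = 42, so price P = 67 - 42 = 25.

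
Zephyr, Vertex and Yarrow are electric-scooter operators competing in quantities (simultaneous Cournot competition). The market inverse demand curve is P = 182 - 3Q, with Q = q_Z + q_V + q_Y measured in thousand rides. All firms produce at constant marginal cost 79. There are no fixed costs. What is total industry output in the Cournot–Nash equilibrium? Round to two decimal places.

A representative firm's profit is π_i = q_i(182 - 3Q) - 79q_i.
First-order condition (treating rivals' output as given): 103 - 6q_i - 3·Σ_{j≠i} q_j = 0.
With identical firms every q_j equals q_i, so Σ_{j≠i} q_j = 2q_i and 103 = 12q_i, giving q_i = 103/12.
Total output Q = 103/12 + 103/12 + 103/12 = 103/4.

25.75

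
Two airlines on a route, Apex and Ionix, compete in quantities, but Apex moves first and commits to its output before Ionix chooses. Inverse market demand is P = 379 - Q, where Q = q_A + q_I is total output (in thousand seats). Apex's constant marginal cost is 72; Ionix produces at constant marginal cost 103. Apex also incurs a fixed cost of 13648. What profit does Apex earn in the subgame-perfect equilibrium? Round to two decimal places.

The follower Ionix best-responds to any q_A: π_I = (379 - Q)q_I - 103q_I.
Setting the follower's marginal profit to zero, 276 - q_A - 2q_I = 0, i.e. q_I = (276 - q_A)/2.
Apex substitutes q_I(q_A) into its own profit: π_A = q_A(379 - q_A - (276 - q_A)/2) - 72q_A = (241 - (1/2)q_A)q_A - 72q_A.
The leader's first-order condition 169 - q_A = 0 yields q_A = 169.
Then q_I = (276 - 169)/2 = 107/2.
Price P = 379 - 445/2 = 313/2.
Apex's profit: (313/2 - 72)·169 - 13648 = 1265/2.

632.50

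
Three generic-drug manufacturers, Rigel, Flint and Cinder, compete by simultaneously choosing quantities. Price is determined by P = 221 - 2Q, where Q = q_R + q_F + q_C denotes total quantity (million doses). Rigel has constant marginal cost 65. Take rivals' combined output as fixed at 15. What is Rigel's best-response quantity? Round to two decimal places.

With rivals' combined output fixed at 15, Rigel's profit is π_R = (221 - 2·15 - 2q_R)q_R - (65q_R) = (191 - 2q_R)q_R - (65q_R).
∂π_R/∂q_R = 126 - 4q_R = 0, so q_R = 63/2.

31.50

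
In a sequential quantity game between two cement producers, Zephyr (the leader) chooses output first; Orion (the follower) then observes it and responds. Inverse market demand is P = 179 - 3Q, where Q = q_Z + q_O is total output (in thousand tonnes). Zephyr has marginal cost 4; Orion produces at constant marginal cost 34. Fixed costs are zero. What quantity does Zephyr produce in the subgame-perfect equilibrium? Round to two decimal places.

34.17

Solve by backward induction. Given q_Z, the follower Orion maximises π_O = (179 - 3q_Z - 3q_O)q_O - 34q_O.
Setting the follower's marginal profit to zero, 145 - 3q_Z - 6q_O = 0, i.e. q_O = (145 - 3q_Z)/6.
Zephyr substitutes q_O(q_Z) into its own profit: π_Z = q_Z(179 - 3q_Z - (145 - 3q_Z)/2) - 4q_Z = (213/2 - (3/2)q_Z)q_Z - 4q_Z.
Leader FOC: 205/2 - 3q_Z = 0, so q_Z = 205/6.
Then q_O = (145 - 3·(205/6))/6 = 85/12.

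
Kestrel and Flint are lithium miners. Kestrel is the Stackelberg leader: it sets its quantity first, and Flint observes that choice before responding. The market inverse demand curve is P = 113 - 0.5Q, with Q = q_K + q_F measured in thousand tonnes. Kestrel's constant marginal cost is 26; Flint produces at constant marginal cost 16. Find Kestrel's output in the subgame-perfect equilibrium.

Solve by backward induction. Given q_K, the follower Flint maximises π_F = (113 - (1/2)q_K - (1/2)q_F)q_F - 16q_F.
Setting the follower's marginal profit to zero, 97 - (1/2)q_K - q_F = 0, i.e. q_F = (97 - (1/2)q_K).
Kestrel substitutes q_F(q_K) into its own profit: π_K = q_K(113 - (1/2)q_K - (97 - (1/2)q_K)/2) - 26q_K = (129/2 - (1/4)q_K)q_K - 26q_K.
The leader's first-order condition 77/2 - (1/2)q_K = 0 yields q_K = 77.
Then q_F = (97 - (1/2)·77) = 117/2.

77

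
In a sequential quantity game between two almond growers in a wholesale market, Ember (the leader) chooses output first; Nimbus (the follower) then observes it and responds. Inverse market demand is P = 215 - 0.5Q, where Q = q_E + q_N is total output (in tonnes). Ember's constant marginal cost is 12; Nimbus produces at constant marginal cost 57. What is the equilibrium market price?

74

Solve by backward induction. Given q_E, the follower Nimbus maximises π_N = (215 - (1/2)q_E - (1/2)q_N)q_N - 57q_N.
Follower FOC: 158 - (1/2)q_E - q_N = 0, so q_N(q_E) = (158 - (1/2)q_E).
Ember substitutes q_N(q_E) into its own profit: π_E = q_E(215 - (1/2)q_E - (158 - (1/2)q_E)/2) - 12q_E = (136 - (1/4)q_E)q_E - 12q_E.
Leader FOC: 124 - (1/2)q_E = 0, so q_E = 248.
Then q_N = (158 - (1/2)·248) = 34.
Total output Q = 282, so price P = 215 - (1/2)·282 = 74.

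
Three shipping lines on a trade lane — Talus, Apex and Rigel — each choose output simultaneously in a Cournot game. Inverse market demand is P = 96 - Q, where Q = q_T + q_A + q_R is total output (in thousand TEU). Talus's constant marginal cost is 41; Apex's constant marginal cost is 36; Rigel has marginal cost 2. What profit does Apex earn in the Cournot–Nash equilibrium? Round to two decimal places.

Talus's profit: π_T = (96 - Q)q_T - (41q_T). Setting ∂π_T/∂q_T = 0: 55 - 2q_T - (q_A + q_R) = 0.
Apex's profit: π_A = (96 - Q)q_A - (36q_A). Setting ∂π_A/∂q_A = 0: 60 - 2q_A - (q_T + q_R) = 0.
Rigel's profit: π_R = (96 - Q)q_R - (2q_R). Setting ∂π_R/∂q_R = 0: 94 - 2q_R - (q_T + q_A) = 0.
Adding the 3 first-order conditions: 209 − 4Q = 0, so Q = 209/4.
Back-substituting: q_T = (55 − 209/4) = 11/4, q_A = (60 − 209/4) = 31/4, q_R = (94 − 209/4) = 167/4.
Price P = 96 - 209/4 = 175/4.
Apex's profit: (175/4 - 36)·(31/4) = 961/16.

60.06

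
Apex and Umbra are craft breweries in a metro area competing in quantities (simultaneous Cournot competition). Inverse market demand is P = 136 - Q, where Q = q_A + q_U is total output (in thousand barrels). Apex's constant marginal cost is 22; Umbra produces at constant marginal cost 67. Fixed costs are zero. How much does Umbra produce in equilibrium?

Apex's profit: π_A = (136 - Q)q_A - (22q_A). Setting ∂π_A/∂q_A = 0: 114 - 2q_A - (q_U) = 0.
Umbra's profit: π_U = (136 - Q)q_U - (67q_U). Setting ∂π_U/∂q_U = 0: 69 - 2q_U - (q_A) = 0.
So q_A = (114 - q_U)/2 and q_U = (69 - q_A)/2.
Solving the pair: q_A = 53, q_U = 8.

8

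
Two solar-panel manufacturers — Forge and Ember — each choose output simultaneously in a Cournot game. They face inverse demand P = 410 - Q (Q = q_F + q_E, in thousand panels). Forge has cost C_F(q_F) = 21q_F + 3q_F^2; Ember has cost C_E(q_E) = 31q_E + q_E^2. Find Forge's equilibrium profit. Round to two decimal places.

Forge's profit: π_F = (410 - Q)q_F - (21q_F + 3q_F²). Setting ∂π_F/∂q_F = 0: 389 - 8q_F - (q_E) = 0.
Ember's first-order condition: 379 - 4q_E - (q_F) = 0.
So q_F = (389 - q_E)/8 and q_E = (379 - q_F)/4.
Solving the pair: q_F = 1177/31, q_E = 85.2581.
Price P = 410 - 123.2258 = 286.7742.
Forge's profit: 286.7742·(1177/31) - 21·(1177/31) - 3(1177/31)² = 5766.1977.

5766.20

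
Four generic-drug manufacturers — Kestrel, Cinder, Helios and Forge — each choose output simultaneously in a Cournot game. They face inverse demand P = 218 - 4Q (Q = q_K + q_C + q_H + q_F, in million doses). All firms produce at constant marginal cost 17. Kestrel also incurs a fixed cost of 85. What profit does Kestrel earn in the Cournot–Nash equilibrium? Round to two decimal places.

319.01

Each firm earns π_i = (218 - 4Q)q_i - 17q_i.
Setting ∂π_i/∂q_i = 0 with rivals' quantities fixed: 201 - 8q_i - 4·Σ_{j≠i} q_j = 0.
By symmetry each firm produces the same amount; substituting Σ_{j≠i} q_j = 3q_i yields q_i = 201/20.
Price P = 218 - 4·(201/5) = 286/5.
Kestrel's profit: (286/5 - 17)·(201/20) - 85 = 319.0100.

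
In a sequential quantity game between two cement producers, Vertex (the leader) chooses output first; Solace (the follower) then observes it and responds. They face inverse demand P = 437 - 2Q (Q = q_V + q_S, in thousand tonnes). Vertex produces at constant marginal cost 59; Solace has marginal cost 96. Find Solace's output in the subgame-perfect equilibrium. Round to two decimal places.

33.38

Solve by backward induction. Given q_V, the follower Solace maximises π_S = (437 - 2q_V - 2q_S)q_S - 96q_S.
Setting the follower's marginal profit to zero, 341 - 2q_V - 4q_S = 0, i.e. q_S = (341 - 2q_V)/4.
The leader anticipates this reaction. Substituting into P = 437 - 2Q gives P = 533/2 - q_V, so π_V = (533/2 - q_V)q_V - 59q_V.
Leader FOC: 415/2 - 2q_V = 0, so q_V = 415/4.
Then q_S = (341 - 2·(415/4))/4 = 267/8.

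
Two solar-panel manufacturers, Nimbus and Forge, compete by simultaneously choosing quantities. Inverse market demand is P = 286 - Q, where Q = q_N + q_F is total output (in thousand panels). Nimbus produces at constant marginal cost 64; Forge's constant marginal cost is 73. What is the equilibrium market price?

Nimbus's profit: π_N = (286 - Q)q_N - (64q_N). Setting ∂π_N/∂q_N = 0: 222 - 2q_N - (q_F) = 0.
Forge's profit: π_F = (286 - Q)q_F - (73q_F). Setting ∂π_F/∂q_F = 0: 213 - 2q_F - (q_N) = 0.
Best responses: q_N = (222 - q_F)/2, q_F = (213 - q_N)/2.
Substituting one into the other gives q_N = 77 and q_F = 68.
Total output Q = 145, so price P = 286 - 145 = 141.

141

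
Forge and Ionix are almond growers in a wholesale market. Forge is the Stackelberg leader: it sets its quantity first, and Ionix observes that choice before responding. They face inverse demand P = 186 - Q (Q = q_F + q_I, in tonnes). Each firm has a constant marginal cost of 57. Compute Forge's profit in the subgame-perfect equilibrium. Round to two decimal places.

Solve by backward induction. Given q_F, the follower Ionix maximises π_I = (186 - q_F - q_I)q_I - 57q_I.
Follower FOC: 129 - q_F - 2q_I = 0, so q_I(q_F) = (129 - q_F)/2.
Forge substitutes q_I(q_F) into its own profit: π_F = q_F(186 - q_F - (129 - q_F)/2) - 57q_F = (243/2 - (1/2)q_F)q_F - 57q_F.
Maximising: ∂π_F/∂q_F = 129/2 - q_F = 0, giving q_F = 129/2.
Then q_I = (129 - 129/2)/2 = 129/4.
Price P = 186 - 387/4 = 357/4.
Forge's profit: (357/4 - 57)·(129/2) = 2080.1250.

2080.13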